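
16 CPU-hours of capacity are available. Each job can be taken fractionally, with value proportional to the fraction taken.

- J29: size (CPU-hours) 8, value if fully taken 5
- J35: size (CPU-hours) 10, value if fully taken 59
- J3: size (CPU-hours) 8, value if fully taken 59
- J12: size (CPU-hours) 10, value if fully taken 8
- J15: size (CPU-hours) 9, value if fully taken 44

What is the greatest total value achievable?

106.2

Best value per unit of size first: J3 59/8≈7.38, J35 59/10≈5.9, J15 44/9≈4.89, J12 8/10≈0.8, J29 5/8≈0.625.
Take all of J3 (8 CPU-hours, value 59) → 8 CPU-hours left.
Fill the last 8 CPU-hours with part of J35: 8/10 of it earns 47.2.
Total value = 106.2.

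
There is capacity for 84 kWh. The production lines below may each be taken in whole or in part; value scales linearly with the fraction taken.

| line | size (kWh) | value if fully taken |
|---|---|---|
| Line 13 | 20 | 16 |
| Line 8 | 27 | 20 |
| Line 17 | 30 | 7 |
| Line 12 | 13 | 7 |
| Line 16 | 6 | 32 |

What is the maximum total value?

Best value per unit of size first: Line 16 32/6≈5.33, Line 13 16/20≈0.8, Line 8 20/27≈0.741, Line 12 7/13≈0.538, Line 17 7/30≈0.233.
Take all of Line 16 (6 kWh, value 32) → 78 kWh left.
Line 13: take in full, 20 kWh for value 16 → 58 left.
Take all of Line 8 (27 kWh, value 20) → 31 kWh left.
Take all of Line 12 (13 kWh, value 7) → 18 kWh left.
18 kWh left: a 18/30 share of Line 17 gives 7×18/30 = 4.2.
Total value = 79.2.

79.2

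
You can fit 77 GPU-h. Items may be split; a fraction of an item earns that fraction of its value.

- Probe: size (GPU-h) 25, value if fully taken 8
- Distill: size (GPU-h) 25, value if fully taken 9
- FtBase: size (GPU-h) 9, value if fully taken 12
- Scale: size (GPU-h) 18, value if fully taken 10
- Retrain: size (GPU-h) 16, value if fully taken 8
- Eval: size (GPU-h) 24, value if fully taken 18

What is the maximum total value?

Best value per unit of size first: FtBase 12/9≈1.33, Eval 18/24≈0.75, Scale 10/18≈0.556, Retrain 8/16≈0.5, Distill 9/25≈0.36, Probe 8/25≈0.32.
All 9 GPU-h of FtBase fit (value 12) → 68 remain.
Take all of Eval (24 GPU-h, value 18) → 44 GPU-h left.
Take all of Scale (18 GPU-h, value 10) → 26 GPU-h left.
Take all of Retrain (16 GPU-h, value 8) → 10 GPU-h left.
Fill the last 10 GPU-h with part of Distill: 10/25 of it earns 3.6.
Total value = 51.6.

51.6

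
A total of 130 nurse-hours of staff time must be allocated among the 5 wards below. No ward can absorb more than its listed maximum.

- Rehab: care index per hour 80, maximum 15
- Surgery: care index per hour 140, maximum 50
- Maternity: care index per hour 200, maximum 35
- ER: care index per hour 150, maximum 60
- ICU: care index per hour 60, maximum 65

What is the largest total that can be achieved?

20900

Rank by care index per hour: Maternity 200 > ER 150 > Surgery 140 > Rehab 80 > ICU 60.
Maternity takes 35 to reach its cap of 35 — 95 left.
Give ER 60 to hit its cap of 60 — 35 left.
Surgery: +35 (room for 50) → 35. Pool exhausted.
Total = 140×35 + 200×35 + 150×60 = 20900.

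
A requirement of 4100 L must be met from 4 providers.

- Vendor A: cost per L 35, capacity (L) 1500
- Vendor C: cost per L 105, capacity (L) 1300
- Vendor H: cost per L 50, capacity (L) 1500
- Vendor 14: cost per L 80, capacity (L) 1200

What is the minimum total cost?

215500

Use providers in increasing cost order.
Vendor A at 35: take all 1500 L ; 2600 still needed.
Vendor H at 50: take all 1500 L ; 1100 still needed.
Vendor 14 (80): take the remaining 1100 ; done.
Vendor C: unused.
Cost = 1500×35 + 1500×50 + 1100×80 = 215500.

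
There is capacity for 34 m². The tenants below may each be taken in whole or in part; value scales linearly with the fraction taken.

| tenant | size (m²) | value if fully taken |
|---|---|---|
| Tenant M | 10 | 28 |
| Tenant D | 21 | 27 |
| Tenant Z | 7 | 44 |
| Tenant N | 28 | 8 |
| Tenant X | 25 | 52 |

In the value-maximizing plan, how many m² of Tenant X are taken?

17

Best value per unit of size first: Tenant Z 44/7≈6.29, Tenant M 28/10≈2.8, Tenant X 52/25≈2.08, Tenant D 27/21≈1.29, Tenant N 8/28≈0.286.
Take all of Tenant Z (7 m², value 44) → 27 m² left.
All 10 m² of Tenant M fit (value 28) → 17 remain.
Only 17 m² remain; take 17/25 of Tenant X for value 52×17/25 = 35.36.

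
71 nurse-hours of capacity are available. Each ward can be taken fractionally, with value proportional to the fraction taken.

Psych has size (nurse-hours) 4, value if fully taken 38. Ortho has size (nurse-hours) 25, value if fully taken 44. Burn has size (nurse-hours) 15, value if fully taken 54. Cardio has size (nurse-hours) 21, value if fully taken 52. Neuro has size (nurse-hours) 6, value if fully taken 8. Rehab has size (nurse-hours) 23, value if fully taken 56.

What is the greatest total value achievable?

214.08

Rank by value-to-size ratio: Psych 38/4≈9.5, Burn 54/15≈3.6, Cardio 52/21≈2.48, Rehab 56/23≈2.43, Ortho 44/25≈1.76, Neuro 8/6≈1.33.
Take all of Psych (4 nurse-hours, value 38) → 67 nurse-hours left.
All 15 nurse-hours of Burn fit (value 54) → 52 remain.
All 21 nurse-hours of Cardio fit (value 52) → 31 remain.
Rehab: take in full, 23 nurse-hours for value 56 → 8 left.
8 nurse-hours left: a 8/25 share of Ortho gives 44×8/25 = 14.08.
Total value = 214.08.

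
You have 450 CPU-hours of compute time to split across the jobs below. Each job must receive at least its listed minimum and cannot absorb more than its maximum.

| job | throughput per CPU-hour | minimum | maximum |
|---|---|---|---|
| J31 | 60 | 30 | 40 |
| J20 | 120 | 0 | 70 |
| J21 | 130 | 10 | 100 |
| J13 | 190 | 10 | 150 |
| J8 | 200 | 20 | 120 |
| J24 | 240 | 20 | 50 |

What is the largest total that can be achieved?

79300

Meeting every minimum uses 30+0+10+10+20+20 = 90 CPU-hours, leaving 360.
Order the jobs by throughput per CPU-hour: J24 240 > J8 200 > J13 190 > J21 130 > J20 120 > J31 60.
Give J24 30 more to hit its cap of 50 ; 330 left.
Give J8 100 more to hit its cap of 120 ; 230 left.
J13 takes 140 more to reach its cap of 150 ; 90 left.
J21 takes 90 more to reach its cap of 100 ; 0 left.
Total = 60×30 + 130×100 + 190×150 + 200×120 + 240×50 = 79300.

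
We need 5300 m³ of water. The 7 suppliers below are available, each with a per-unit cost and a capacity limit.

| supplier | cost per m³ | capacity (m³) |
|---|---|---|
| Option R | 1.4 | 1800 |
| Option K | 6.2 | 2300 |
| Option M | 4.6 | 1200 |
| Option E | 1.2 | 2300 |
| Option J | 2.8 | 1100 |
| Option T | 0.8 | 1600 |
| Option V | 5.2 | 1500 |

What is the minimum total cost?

6000

Cheapest first:
Take 1600 from Option T at 0.8 — need 3700 more.
Option E (1.2): use full 2300 — 1400 m³ to go.
Take 1400 from Option R at 1.4 to finish.
Option J, Option M, Option V, Option K: unused.
Cost = 1600×0.8 + 2300×1.2 + 1400×1.4 = 6000.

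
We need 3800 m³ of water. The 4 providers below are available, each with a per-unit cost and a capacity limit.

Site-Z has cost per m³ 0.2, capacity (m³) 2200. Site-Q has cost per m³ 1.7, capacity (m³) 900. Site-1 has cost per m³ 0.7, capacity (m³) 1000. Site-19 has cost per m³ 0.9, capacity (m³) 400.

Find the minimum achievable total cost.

1840

Use providers in increasing cost order.
Site-Z at 0.2: take all 2200 m³ → 1600 still needed.
Site-1 (0.7): use full 1000 → 600 m³ to go.
Site-19 (0.9): use full 400 → 200 m³ to go.
Site-Q at 1.7: take 200 of its 900 → requirement met.
Cost = 2200×0.2 + 1000×0.7 + 400×0.9 + 200×1.7 = 1840.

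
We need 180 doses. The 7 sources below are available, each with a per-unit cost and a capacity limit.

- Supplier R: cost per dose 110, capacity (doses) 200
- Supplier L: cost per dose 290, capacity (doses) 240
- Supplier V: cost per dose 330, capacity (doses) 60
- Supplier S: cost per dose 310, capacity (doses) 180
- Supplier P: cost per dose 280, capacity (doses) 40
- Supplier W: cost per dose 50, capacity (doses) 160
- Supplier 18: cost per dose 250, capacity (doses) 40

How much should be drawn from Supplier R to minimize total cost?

Use sources in increasing cost order.
Supplier W at 50: take all 160 doses ; 20 still needed.
Supplier R at 110: take 20 of its 200 ; requirement met.
Supplier 18, Supplier P, Supplier L, Supplier S, Supplier V: unused.

20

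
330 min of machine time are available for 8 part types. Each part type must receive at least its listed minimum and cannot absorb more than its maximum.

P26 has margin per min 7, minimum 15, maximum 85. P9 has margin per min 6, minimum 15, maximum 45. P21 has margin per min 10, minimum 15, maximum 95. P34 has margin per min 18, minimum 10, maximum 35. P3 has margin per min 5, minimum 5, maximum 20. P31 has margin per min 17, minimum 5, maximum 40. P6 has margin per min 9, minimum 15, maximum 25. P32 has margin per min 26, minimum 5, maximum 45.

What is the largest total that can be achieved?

Meeting every minimum uses 15+15+15+10+5+5+15+5 = 85 min, leaving 245.
Rank by margin per min: P32 26 > P34 18 > P31 17 > P21 10 > P6 9 > P26 7 > P9 6 > P3 5.
P32: +40 to 45 (cap) → 205 left.
Give P34 25 more to hit its cap of 35 → 180 left.
P31: +35 to 40 (cap) → 145 left.
P21: +80 to 95 (cap) → 65 left.
Give P6 10 more to hit its cap of 25 → 55 left.
Only 55 left; P26 takes them to reach 70.
Total = 7×70 + 6×15 + 10×95 + 18×35 + 5×5 + 17×40 + 9×25 + 26×45 = 4260.

4260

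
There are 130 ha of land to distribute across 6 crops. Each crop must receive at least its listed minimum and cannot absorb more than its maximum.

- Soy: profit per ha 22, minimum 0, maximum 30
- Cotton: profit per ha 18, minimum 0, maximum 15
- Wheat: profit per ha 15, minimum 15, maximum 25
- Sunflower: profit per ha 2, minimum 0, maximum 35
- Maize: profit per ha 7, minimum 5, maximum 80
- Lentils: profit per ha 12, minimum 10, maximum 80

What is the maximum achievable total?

Meeting every minimum uses 0+0+15+0+5+10 = 30 ha, leaving 100.
Highest profit per ha first: Soy 22 > Cotton 18 > Wheat 15 > Lentils 12 > Maize 7 > Sunflower 2.
Soy takes 30 more to reach its cap of 30 ; 70 left.
Cotton takes 15 more to reach its cap of 15 ; 55 left.
Give Wheat 10 more to hit its cap of 25 ; 45 left.
Only 45 left; Lentils takes them to reach 55.
Total = 22×30 + 18×15 + 15×25 + 7×5 + 12×55 = 2000.

2000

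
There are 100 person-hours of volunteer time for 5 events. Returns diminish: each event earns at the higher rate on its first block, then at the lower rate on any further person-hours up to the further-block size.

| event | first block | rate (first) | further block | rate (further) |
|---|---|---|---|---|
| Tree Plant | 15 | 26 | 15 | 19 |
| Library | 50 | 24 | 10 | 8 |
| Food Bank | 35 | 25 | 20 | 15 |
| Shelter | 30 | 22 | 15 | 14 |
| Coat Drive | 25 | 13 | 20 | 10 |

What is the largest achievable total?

2465

Treat each block as its own option and order by rate: Tree Plant/tier1 26 > Food Bank/tier1 25 > Library/tier1 24 > Shelter/tier1 22 > Tree Plant/tier2 19 > Food Bank/tier2 15 > Shelter/tier2 14 > Coat Drive/tier1 13 > Coat Drive/tier2 10 > Library/tier2 8.
Tree Plant tier1 at 26: fill all 15 — 85 left.
Food Bank tier1 at 25: fill all 35 — 50 left.
Library/tier1 (24): +50 — 0 left.
Total = 26×15 + 25×35 + 24×50 = 2465.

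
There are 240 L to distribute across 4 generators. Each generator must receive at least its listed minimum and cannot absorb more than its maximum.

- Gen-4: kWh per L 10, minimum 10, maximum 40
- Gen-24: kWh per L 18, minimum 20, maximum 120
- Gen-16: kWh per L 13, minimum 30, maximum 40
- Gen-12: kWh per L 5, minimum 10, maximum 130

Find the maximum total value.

3280

Meeting every minimum uses 10+20+30+10 = 70 L, leaving 170.
Highest kWh per L first: Gen-24 18 > Gen-16 13 > Gen-4 10 > Gen-12 5.
Gen-24: +100 to 120 (cap) → 70 left.
Gen-16: +10 to 40 (cap) → 60 left.
Give Gen-4 30 more to hit its cap of 40 → 30 left.
Only 30 left; Gen-12 takes them to reach 40.
Total = 10×40 + 18×120 + 13×40 + 5×40 = 3280.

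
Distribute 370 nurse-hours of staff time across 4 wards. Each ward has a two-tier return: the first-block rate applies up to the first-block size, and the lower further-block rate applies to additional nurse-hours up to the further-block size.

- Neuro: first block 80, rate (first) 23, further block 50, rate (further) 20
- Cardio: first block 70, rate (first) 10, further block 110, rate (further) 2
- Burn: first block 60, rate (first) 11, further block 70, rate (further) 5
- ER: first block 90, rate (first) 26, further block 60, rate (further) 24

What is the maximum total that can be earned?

7580

Rank every tier by rate: ER/tier1 26 > ER/tier2 24 > Neuro/tier1 23 > Neuro/tier2 20 > Burn/tier1 11 > Cardio/tier1 10 > Burn/tier2 5 > Cardio/tier2 2.
ER/tier1 (26): +90 ; 280 left.
ER/tier2 (24): +60 ; 220 left.
Fill Neuro tier1 block (80 at 23) ; 140 left.
Fill Neuro tier2 block (50 at 20) ; 90 left.
Fill Burn tier1 block (60 at 11) ; 30 left.
Cardio/tier1: +30 of 70 at 10; pool empty.
Total = 26×90 + 24×60 + 23×80 + 20×50 + 11×60 + 10×30 = 7580.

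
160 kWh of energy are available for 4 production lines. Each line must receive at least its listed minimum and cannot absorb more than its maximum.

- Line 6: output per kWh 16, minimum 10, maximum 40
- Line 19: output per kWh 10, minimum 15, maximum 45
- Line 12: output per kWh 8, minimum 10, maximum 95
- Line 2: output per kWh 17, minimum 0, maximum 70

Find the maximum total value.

Meeting every minimum uses 10+15+10+0 = 35 kWh, leaving 125.
Highest output per kWh first: Line 2 17 > Line 6 16 > Line 19 10 > Line 12 8.
Give Line 2 70 more to hit its cap of 70 — 55 left.
Line 6 takes 30 more to reach its cap of 40 — 25 left.
Line 19: +25 (room for 30) → 40. Pool exhausted.
Total = 16×40 + 10×40 + 8×10 + 17×70 = 2310.

2310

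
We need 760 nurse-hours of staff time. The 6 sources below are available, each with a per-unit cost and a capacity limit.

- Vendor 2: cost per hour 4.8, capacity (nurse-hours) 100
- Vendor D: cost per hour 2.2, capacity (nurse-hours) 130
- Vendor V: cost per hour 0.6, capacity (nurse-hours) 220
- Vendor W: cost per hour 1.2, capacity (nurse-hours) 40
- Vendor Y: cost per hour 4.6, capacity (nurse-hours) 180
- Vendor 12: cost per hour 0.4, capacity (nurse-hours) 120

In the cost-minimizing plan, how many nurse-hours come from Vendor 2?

70

Cheapest first:
Vendor 12 at 0.4: take all 120 nurse-hours — 640 still needed.
Vendor V at 0.6: take all 220 nurse-hours — 420 still needed.
Take 40 from Vendor W at 1.2 — need 380 more.
Vendor D (2.2): use full 130 — 250 nurse-hours to go.
Vendor Y at 4.6: take all 180 nurse-hours — 70 still needed.
Vendor 2 (4.8): take the remaining 70 — done.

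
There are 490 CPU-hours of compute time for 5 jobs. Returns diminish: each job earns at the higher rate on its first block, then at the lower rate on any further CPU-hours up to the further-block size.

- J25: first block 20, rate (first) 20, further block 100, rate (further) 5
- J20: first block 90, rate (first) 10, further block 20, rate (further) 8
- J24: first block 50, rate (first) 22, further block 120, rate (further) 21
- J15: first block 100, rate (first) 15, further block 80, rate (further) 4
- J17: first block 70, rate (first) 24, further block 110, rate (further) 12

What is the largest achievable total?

8720

Treat each block as its own option and order by rate: J17/T1 24 > J24/T1 22 > J24/T2 21 > J25/T1 20 > J15/T1 15 > J17/T2 12 > J20/T1 10 > J20/T2 8 > J25/T2 5 > J15/T2 4.
J17 T1 at 24: fill all 70 — 420 left.
J24 T1 at 22: fill all 50 — 370 left.
J24/T2 (21): +120 — 250 left.
J25 T1 at 20: fill all 20 — 230 left.
J15/T1 (15): +100 — 130 left.
J17 T2 at 12: fill all 110 — 20 left.
J20/T1: +20 of 90 at 10; pool empty.
Total = 24×70 + 22×50 + 21×120 + 20×20 + 15×100 + 12×110 + 10×20 = 8720.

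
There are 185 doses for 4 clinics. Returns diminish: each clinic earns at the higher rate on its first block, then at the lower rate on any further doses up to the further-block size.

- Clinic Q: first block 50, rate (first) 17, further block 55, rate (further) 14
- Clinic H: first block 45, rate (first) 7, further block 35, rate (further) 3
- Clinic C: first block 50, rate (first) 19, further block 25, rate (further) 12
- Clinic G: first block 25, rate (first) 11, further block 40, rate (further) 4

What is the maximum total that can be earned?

Rank every tier by rate: Clinic C/tier1 19 > Clinic Q/tier1 17 > Clinic Q/tier2 14 > Clinic C/tier2 12 > Clinic G/tier1 11 > Clinic H/tier1 7 > Clinic G/tier2 4 > Clinic H/tier2 3.
Clinic C tier1 at 19: fill all 50 → 135 left.
Clinic Q tier1 at 17: fill all 50 → 85 left.
Clinic Q/tier2 (14): +55 → 30 left.
Clinic C tier2 at 12: fill all 25 → 5 left.
5 remain; put them into Clinic G tier1 at 11.
Total = 19×50 + 17×50 + 14×55 + 12×25 + 11×5 = 2925.

2925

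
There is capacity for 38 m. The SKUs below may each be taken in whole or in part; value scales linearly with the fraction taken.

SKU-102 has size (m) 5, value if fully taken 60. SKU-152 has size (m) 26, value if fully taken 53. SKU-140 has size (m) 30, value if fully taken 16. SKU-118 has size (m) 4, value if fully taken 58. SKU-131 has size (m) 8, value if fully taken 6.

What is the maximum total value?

Sort by value density: SKU-118 58/4≈14.5, SKU-102 60/5≈12, SKU-152 53/26≈2.04, SKU-131 6/8≈0.75, SKU-140 16/30≈0.533.
All 4 m of SKU-118 fit (value 58) ; 34 remain.
SKU-102: take in full, 5 m for value 60 ; 29 left.
Take all of SKU-152 (26 m, value 53) ; 3 m left.
Only 3 m remain; take 3/8 of SKU-131 for value 6×3/8 = 2.25.
Total value = 173.25.

173.25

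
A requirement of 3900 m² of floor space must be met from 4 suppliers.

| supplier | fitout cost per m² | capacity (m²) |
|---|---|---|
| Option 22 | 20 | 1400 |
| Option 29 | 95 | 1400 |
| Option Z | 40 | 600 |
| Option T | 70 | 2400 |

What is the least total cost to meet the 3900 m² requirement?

Cheapest first:
Option 22 (20): use full 1400 ; 2500 m² to go.
Option Z (40): use full 600 ; 1900 m² to go.
Option T at 70: take 1900 of its 2400 ; requirement met.
Option 29: unused.
Cost = 1400×20 + 600×40 + 1900×70 = 185000.

185000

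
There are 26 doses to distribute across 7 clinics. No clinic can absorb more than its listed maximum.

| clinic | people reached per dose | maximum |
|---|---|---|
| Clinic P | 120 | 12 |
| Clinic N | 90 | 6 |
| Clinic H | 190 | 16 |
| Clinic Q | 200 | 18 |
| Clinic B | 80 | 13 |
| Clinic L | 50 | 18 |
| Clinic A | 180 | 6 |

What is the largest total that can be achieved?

Order the clinics by people reached per dose: Clinic Q 200 > Clinic H 190 > Clinic A 180 > Clinic P 120 > Clinic N 90 > Clinic B 80 > Clinic L 50.
Clinic Q takes 18 to reach its cap of 18 ; 8 left.
Clinic H: +8 (room for 16) → 8. Pool exhausted.
Total = 190×8 + 200×18 = 5120.

5120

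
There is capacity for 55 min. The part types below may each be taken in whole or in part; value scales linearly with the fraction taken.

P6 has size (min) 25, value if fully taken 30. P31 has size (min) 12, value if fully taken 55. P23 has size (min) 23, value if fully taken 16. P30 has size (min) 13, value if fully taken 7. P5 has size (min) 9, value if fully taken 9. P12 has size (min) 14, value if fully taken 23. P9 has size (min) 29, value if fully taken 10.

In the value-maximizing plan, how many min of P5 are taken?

4

Best value per unit of size first: P31 55/12≈4.58, P12 23/14≈1.64, P6 30/25≈1.2, P5 9/9≈1, P23 16/23≈0.696, P30 7/13≈0.538, P9 10/29≈0.345.
All 12 min of P31 fit (value 55) → 43 remain.
P12: take in full, 14 min for value 23 → 29 left.
All 25 min of P6 fit (value 30) → 4 remain.
Fill the last 4 min with part of P5: 4/9 of it earns 4.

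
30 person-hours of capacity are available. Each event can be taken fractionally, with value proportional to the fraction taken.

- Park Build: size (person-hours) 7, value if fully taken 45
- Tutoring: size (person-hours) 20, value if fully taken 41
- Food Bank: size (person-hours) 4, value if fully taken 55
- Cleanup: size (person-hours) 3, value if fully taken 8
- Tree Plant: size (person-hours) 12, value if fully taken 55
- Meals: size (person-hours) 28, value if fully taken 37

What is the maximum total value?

171.2

Rank by value-to-size ratio: Food Bank 55/4≈13.8, Park Build 45/7≈6.43, Tree Plant 55/12≈4.58, Cleanup 8/3≈2.67, Tutoring 41/20≈2.05, Meals 37/28≈1.32.
Food Bank: take in full, 4 person-hours for value 55 → 26 left.
All 7 person-hours of Park Build fit (value 45) → 19 remain.
All 12 person-hours of Tree Plant fit (value 55) → 7 remain.
Cleanup: take in full, 3 person-hours for value 8 → 4 left.
Fill the last 4 person-hours with part of Tutoring: 4/20 of it earns 8.2.
Total value = 171.2.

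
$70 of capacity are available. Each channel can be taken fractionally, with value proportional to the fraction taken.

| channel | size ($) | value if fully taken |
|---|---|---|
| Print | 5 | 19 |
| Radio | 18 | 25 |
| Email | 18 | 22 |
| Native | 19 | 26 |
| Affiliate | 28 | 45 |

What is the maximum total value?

115

Best value per unit of size first: Print 19/5≈3.8, Affiliate 45/28≈1.61, Radio 25/18≈1.39, Native 26/19≈1.37, Email 22/18≈1.22.
Take all of Print (5 $, value 19) → 65 $ left.
Affiliate: take in full, 28 $ for value 45 → 37 left.
Radio: take in full, 18 $ for value 25 → 19 left.
Take all of Native (19 $, value 26) → 0 $ left.
Total value = 115.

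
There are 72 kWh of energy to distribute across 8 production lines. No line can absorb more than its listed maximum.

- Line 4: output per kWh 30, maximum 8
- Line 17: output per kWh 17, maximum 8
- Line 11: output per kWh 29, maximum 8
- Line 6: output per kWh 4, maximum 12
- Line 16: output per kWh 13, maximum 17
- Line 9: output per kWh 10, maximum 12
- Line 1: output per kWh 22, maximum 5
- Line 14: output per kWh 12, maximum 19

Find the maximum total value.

1237

Highest output per kWh first: Line 4 30 > Line 11 29 > Line 1 22 > Line 17 17 > Line 16 13 > Line 14 12 > Line 9 10 > Line 6 4.
Line 4: +8 to 8 (cap) ; 64 left.
Line 11 takes 8 to reach its cap of 8 ; 56 left.
Line 1: +5 to 5 (cap) ; 51 left.
Line 17: +8 to 8 (cap) ; 43 left.
Give Line 16 17 to hit its cap of 17 ; 26 left.
Give Line 14 19 to hit its cap of 19 ; 7 left.
Only 7 left; Line 9 takes them to reach 7.
Total = 30×8 + 17×8 + 29×8 + 13×17 + 10×7 + 22×5 + 12×19 = 1237.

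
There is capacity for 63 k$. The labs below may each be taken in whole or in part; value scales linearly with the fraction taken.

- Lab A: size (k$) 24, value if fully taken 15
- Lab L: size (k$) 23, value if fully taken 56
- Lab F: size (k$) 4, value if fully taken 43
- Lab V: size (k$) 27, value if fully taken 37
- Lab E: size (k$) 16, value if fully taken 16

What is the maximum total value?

145

Best value per unit of size first: Lab F 43/4≈10.8, Lab L 56/23≈2.43, Lab V 37/27≈1.37, Lab E 16/16≈1, Lab A 15/24≈0.625.
All 4 k$ of Lab F fit (value 43) → 59 remain.
All 23 k$ of Lab L fit (value 56) → 36 remain.
Take all of Lab V (27 k$, value 37) → 9 k$ left.
Fill the last 9 k$ with part of Lab E: 9/16 of it earns 9.
Total value = 145.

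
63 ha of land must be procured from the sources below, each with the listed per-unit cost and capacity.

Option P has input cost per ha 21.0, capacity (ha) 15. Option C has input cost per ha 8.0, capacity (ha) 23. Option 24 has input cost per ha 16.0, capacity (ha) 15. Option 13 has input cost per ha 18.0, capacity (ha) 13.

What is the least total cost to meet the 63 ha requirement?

Use sources in increasing cost order.
Option C at 8.0: take all 23 ha ; 40 still needed.
Option 24 at 16.0: take all 15 ha ; 25 still needed.
Take 13 from Option 13 at 18.0 ; need 12 more.
Option P at 21.0: take 12 of its 15 ; requirement met.
Cost = 23×8.0 + 15×16.0 + 13×18.0 + 12×21.0 = 910.

910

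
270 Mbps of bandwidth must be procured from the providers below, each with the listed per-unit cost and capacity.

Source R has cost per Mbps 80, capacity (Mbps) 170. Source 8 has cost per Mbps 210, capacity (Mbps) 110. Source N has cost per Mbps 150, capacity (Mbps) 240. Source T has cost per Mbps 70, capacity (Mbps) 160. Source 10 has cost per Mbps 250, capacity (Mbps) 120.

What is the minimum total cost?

20000

Cheapest first:
Source T (70): use full 160 → 110 Mbps to go.
Source R (80): take the remaining 110 → done.
Source N, Source 8, Source 10: unused.
Cost = 160×70 + 110×80 = 20000.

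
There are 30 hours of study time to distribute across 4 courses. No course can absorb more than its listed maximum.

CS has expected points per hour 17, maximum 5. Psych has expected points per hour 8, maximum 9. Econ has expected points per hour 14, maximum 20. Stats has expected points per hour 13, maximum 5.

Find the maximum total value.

430

Highest expected points per hour first: CS 17 > Econ 14 > Stats 13 > Psych 8.
CS takes 5 to reach its cap of 5 ; 25 left.
Econ takes 20 to reach its cap of 20 ; 5 left.
Stats takes 5 to reach its cap of 5 ; 0 left.
Total = 17×5 + 14×20 + 13×5 = 430.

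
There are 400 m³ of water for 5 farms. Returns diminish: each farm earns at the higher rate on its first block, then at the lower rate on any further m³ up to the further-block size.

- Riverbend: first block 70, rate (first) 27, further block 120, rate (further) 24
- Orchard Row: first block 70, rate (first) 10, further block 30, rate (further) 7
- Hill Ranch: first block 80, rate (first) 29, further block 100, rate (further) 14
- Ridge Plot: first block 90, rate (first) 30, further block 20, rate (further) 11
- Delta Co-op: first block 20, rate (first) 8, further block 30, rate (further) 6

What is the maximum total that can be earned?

10350

Treat each block as its own option and order by rate: Ridge Plot/first 30 > Hill Ranch/first 29 > Riverbend/first 27 > Riverbend/second 24 > Hill Ranch/second 14 > Ridge Plot/second 11 > Orchard Row/first 10 > Delta Co-op/first 8 > Orchard Row/second 7 > Delta Co-op/second 6.
Ridge Plot/first (30): +90 → 310 left.
Hill Ranch/first (29): +80 → 230 left.
Fill Riverbend first block (70 at 27) → 160 left.
Riverbend second at 24: fill all 120 → 40 left.
Hill Ranch second at 14: only 40 left, fill 40.
Total = 30×90 + 29×80 + 27×70 + 24×120 + 14×40 = 10350.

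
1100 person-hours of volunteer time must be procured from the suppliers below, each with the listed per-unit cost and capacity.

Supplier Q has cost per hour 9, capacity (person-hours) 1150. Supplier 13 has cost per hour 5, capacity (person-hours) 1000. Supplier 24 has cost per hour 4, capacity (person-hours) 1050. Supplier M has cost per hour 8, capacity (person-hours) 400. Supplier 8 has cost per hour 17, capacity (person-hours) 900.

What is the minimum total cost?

Use suppliers in increasing cost order.
Take 1050 from Supplier 24 at 4 ; need 50 more.
Take 50 from Supplier 13 at 5 to finish.
Supplier M, Supplier Q, Supplier 8: unused.
Cost = 1050×4 + 50×5 = 4450.

4450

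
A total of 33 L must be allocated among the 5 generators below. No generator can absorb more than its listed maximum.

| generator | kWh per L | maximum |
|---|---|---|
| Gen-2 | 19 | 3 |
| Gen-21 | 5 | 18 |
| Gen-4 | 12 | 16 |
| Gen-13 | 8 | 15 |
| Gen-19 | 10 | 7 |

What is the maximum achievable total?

375

Highest kWh per L first: Gen-2 19 > Gen-4 12 > Gen-19 10 > Gen-13 8 > Gen-21 5.
Give Gen-2 3 to hit its cap of 3 ; 30 left.
Gen-4: +16 to 16 (cap) ; 14 left.
Give Gen-19 7 to hit its cap of 7 ; 7 left.
Only 7 left; Gen-13 takes them to reach 7.
Total = 19×3 + 12×16 + 8×7 + 10×7 = 375.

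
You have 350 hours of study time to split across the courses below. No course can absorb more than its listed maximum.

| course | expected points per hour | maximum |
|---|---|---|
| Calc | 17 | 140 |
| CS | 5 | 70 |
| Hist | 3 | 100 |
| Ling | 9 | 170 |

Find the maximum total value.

4110

Rank by expected points per hour: Calc 17 > Ling 9 > CS 5 > Hist 3.
Calc: +140 to 140 (cap) → 210 left.
Give Ling 170 to hit its cap of 170 → 40 left.
CS: +40 (room for 70) → 40. Pool exhausted.
Total = 17×140 + 5×40 + 9×170 = 4110.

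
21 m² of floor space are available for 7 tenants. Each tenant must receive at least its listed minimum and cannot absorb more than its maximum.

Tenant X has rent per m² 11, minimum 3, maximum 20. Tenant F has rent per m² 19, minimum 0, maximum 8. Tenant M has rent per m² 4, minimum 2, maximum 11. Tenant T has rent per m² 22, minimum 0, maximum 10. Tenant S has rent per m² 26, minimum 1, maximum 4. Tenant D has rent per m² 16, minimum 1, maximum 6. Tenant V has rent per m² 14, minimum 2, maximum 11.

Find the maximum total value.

387

Meeting every minimum uses 3+0+2+0+1+1+2 = 9 m², leaving 12.
Order the tenants by rent per m²: Tenant S 26 > Tenant T 22 > Tenant F 19 > Tenant D 16 > Tenant V 14 > Tenant X 11 > Tenant M 4.
Tenant S takes 3 more to reach its cap of 4 — 9 left.
Tenant T: +9 (room for 10) → 9. Pool exhausted.
Total = 11×3 + 4×2 + 22×9 + 26×4 + 16×1 + 14×2 = 387.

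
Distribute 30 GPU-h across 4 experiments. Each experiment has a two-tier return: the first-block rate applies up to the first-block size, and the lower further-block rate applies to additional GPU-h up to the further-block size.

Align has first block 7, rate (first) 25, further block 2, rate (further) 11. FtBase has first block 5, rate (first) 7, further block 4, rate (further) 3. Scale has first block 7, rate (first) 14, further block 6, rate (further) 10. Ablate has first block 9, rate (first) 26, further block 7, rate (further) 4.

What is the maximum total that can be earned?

579

Order all 8 blocks by rate: Ablate/first 26 > Align/first 25 > Scale/first 14 > Align/second 11 > Scale/second 10 > FtBase/first 7 > Ablate/second 4 > FtBase/second 3.
Fill Ablate first block (9 at 26) ; 21 left.
Align/first (25): +7 ; 14 left.
Scale first at 14: fill all 7 ; 7 left.
Align second at 11: fill all 2 ; 5 left.
5 remain; put them into Scale second at 10.
Total = 26×9 + 25×7 + 14×7 + 11×2 + 10×5 = 579.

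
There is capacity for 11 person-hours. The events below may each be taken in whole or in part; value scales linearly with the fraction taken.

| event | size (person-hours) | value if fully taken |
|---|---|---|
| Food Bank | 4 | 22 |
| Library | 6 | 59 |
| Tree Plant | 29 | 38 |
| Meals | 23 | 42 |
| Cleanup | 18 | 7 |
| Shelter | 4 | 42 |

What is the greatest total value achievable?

106.5

Sort by value density: Shelter 42/4≈10.5, Library 59/6≈9.83, Food Bank 22/4≈5.5, Meals 42/23≈1.83, Tree Plant 38/29≈1.31, Cleanup 7/18≈0.389.
Shelter: take in full, 4 person-hours for value 42 → 7 left.
Library: take in full, 6 person-hours for value 59 → 1 left.
Only 1 person-hours remain; take 1/4 of Food Bank for value 22×1/4 = 5.5.
Total value = 106.5.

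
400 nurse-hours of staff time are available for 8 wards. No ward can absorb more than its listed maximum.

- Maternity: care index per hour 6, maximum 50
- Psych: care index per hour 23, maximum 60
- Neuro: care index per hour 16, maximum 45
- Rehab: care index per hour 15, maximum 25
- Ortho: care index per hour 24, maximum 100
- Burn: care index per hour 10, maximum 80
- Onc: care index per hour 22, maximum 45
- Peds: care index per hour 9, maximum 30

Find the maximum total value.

7025

Order the wards by care index per hour: Ortho 24 > Psych 23 > Onc 22 > Neuro 16 > Rehab 15 > Burn 10 > Peds 9 > Maternity 6.
Ortho: +100 to 100 (cap) → 300 left.
Give Psych 60 to hit its cap of 60 → 240 left.
Onc takes 45 to reach its cap of 45 → 195 left.
Neuro: +45 to 45 (cap) → 150 left.
Rehab takes 25 to reach its cap of 25 → 125 left.
Give Burn 80 to hit its cap of 80 → 45 left.
Give Peds 30 to hit its cap of 30 → 15 left.
Only 15 left; Maternity takes them to reach 15.
Total = 6×15 + 23×60 + 16×45 + 15×25 + 24×100 + 10×80 + 22×45 + 9×30 = 7025.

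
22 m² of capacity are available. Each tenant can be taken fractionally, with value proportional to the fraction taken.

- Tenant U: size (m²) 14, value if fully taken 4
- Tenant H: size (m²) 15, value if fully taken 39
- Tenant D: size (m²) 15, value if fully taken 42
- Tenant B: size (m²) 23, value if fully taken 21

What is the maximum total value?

60.2

Sort by value density: Tenant D 42/15≈2.8, Tenant H 39/15≈2.6, Tenant B 21/23≈0.913, Tenant U 4/14≈0.286.
All 15 m² of Tenant D fit (value 42) ; 7 remain.
Only 7 m² remain; take 7/15 of Tenant H for value 39×7/15 = 18.2.
Total value = 60.2.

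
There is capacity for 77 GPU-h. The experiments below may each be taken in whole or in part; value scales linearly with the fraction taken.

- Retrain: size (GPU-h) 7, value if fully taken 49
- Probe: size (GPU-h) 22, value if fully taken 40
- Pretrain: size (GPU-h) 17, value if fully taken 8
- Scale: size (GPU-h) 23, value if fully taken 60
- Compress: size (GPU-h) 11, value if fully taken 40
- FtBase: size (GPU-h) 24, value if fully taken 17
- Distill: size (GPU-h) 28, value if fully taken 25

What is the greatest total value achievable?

Rank by value-to-size ratio: Retrain 49/7≈7, Compress 40/11≈3.64, Scale 60/23≈2.61, Probe 40/22≈1.82, Distill 25/28≈0.893, FtBase 17/24≈0.708, Pretrain 8/17≈0.471.
All 7 GPU-h of Retrain fit (value 49) — 70 remain.
Compress: take in full, 11 GPU-h for value 40 — 59 left.
Scale: take in full, 23 GPU-h for value 60 — 36 left.
Probe: take in full, 22 GPU-h for value 40 — 14 left.
14 GPU-h left: a 14/28 share of Distill gives 25×14/28 = 12.5.
Total value = 201.5.

201.5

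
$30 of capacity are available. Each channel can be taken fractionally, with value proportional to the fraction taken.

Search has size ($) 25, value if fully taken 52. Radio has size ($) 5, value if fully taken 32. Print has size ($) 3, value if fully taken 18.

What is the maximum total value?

95.76

Sort by value density: Radio 32/5≈6.4, Print 18/3≈6, Search 52/25≈2.08.
All 5 $ of Radio fit (value 32) — 25 remain.
Take all of Print (3 $, value 18) — 22 $ left.
Fill the last 22 $ with part of Search: 22/25 of it earns 45.76.
Total value = 95.76.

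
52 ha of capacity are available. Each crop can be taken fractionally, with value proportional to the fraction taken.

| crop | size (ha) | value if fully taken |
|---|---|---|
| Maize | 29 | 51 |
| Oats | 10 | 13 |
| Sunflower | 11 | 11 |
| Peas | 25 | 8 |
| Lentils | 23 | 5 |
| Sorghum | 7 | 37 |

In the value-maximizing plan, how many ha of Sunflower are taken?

Rank by value-to-size ratio: Sorghum 37/7≈5.29, Maize 51/29≈1.76, Oats 13/10≈1.3, Sunflower 11/11≈1, Peas 8/25≈0.32, Lentils 5/23≈0.217.
All 7 ha of Sorghum fit (value 37) — 45 remain.
Maize: take in full, 29 ha for value 51 — 16 left.
Oats: take in full, 10 ha for value 13 — 6 left.
Fill the last 6 ha with part of Sunflower: 6/11 of it earns 6.

6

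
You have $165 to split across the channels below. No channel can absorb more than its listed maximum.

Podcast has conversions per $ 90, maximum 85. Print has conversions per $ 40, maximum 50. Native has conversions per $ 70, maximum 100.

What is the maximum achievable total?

13250

Highest conversions per $ first: Podcast 90 > Native 70 > Print 40.
Podcast takes 85 to reach its cap of 85 — 80 left.
Only 80 left; Native takes them to reach 80.
Total = 90×85 + 70×80 = 13250.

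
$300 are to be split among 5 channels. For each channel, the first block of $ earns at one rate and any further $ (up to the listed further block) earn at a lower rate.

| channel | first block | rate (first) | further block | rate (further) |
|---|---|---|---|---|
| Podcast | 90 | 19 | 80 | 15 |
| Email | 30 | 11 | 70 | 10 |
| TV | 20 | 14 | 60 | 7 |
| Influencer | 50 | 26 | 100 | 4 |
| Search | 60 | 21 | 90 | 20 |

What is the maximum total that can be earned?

6220

Order all 10 blocks by rate: Influencer/T1 26 > Search/T1 21 > Search/T2 20 > Podcast/T1 19 > Podcast/T2 15 > TV/T1 14 > Email/T1 11 > Email/T2 10 > TV/T2 7 > Influencer/T2 4.
Fill Influencer T1 block (50 at 26) ; 250 left.
Search T1 at 21: fill all 60 ; 190 left.
Search/T2 (20): +90 ; 100 left.
Podcast/T1 (19): +90 ; 10 left.
Podcast T2 at 15: only 10 left, fill 10.
Total = 26×50 + 21×60 + 20×90 + 19×90 + 15×10 = 6220.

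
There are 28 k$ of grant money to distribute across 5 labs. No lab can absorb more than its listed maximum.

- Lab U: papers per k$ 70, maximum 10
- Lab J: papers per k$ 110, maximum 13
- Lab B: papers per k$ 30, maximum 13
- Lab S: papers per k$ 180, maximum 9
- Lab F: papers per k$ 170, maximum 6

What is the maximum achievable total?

4070

Rank by papers per k$: Lab S 180 > Lab F 170 > Lab J 110 > Lab U 70 > Lab B 30.
Lab S takes 9 to reach its cap of 9 — 19 left.
Give Lab F 6 to hit its cap of 6 — 13 left.
Give Lab J 13 to hit its cap of 13 — 0 left.
Total = 110×13 + 180×9 + 170×6 = 4070.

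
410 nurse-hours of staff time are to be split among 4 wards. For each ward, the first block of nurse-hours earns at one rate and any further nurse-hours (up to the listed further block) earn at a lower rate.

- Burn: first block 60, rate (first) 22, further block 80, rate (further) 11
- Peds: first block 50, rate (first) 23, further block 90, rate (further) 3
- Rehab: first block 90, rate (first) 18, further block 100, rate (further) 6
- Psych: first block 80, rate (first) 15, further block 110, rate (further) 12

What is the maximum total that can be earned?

6830

Treat each block as its own option and order by rate: Peds/T1 23 > Burn/T1 22 > Rehab/T1 18 > Psych/T1 15 > Psych/T2 12 > Burn/T2 11 > Rehab/T2 6 > Peds/T2 3.
Fill Peds T1 block (50 at 23) — 360 left.
Fill Burn T1 block (60 at 22) — 300 left.
Rehab/T1 (18): +90 — 210 left.
Fill Psych T1 block (80 at 15) — 130 left.
Psych/T2 (12): +110 — 20 left.
Burn/T2: +20 of 80 at 11; pool empty.
Total = 23×50 + 22×60 + 18×90 + 15×80 + 12×110 + 11×20 = 6830.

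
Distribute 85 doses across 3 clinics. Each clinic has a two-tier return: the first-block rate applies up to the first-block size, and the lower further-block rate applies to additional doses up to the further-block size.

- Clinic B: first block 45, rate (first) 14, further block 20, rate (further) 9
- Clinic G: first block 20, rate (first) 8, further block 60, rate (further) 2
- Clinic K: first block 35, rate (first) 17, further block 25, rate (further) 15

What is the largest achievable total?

1320

Rank every tier by rate: Clinic K/first 17 > Clinic K/second 15 > Clinic B/first 14 > Clinic B/second 9 > Clinic G/first 8 > Clinic G/second 2.
Fill Clinic K first block (35 at 17) → 50 left.
Clinic K/second (15): +25 → 25 left.
Clinic B/first: +25 of 45 at 14; pool empty.
Total = 17×35 + 15×25 + 14×25 = 1320.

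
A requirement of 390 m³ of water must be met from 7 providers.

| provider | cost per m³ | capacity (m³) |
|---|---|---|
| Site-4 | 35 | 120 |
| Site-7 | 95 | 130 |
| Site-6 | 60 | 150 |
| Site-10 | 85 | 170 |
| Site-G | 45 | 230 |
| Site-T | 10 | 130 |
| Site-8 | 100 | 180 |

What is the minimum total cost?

Cheapest first:
Site-T at 10: take all 130 m³ → 260 still needed.
Take 120 from Site-4 at 35 → need 140 more.
Take 140 from Site-G at 45 to finish.
Site-6, Site-10, Site-7, Site-8: unused.
Cost = 130×10 + 120×35 + 140×45 = 11800.

11800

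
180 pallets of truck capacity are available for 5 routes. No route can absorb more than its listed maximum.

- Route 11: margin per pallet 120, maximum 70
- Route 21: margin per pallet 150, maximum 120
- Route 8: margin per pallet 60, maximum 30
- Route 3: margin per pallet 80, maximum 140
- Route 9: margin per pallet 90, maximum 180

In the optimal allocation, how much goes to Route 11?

60

Order the routes by margin per pallet: Route 21 150 > Route 11 120 > Route 9 90 > Route 3 80 > Route 8 60.
Route 21 takes 120 to reach its cap of 120 — 60 left.
Route 11: +60 (room for 70) → 60. Pool exhausted.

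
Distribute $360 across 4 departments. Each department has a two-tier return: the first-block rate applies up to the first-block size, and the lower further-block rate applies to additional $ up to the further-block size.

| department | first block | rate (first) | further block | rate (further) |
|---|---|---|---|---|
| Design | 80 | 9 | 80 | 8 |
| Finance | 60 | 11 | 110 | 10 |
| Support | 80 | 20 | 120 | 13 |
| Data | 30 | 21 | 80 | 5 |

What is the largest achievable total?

5150

Treat each block as its own option and order by rate: Data/first 21 > Support/first 20 > Support/second 13 > Finance/first 11 > Finance/second 10 > Design/first 9 > Design/second 8 > Data/second 5.
Data first at 21: fill all 30 → 330 left.
Fill Support first block (80 at 20) → 250 left.
Fill Support second block (120 at 13) → 130 left.
Fill Finance first block (60 at 11) → 70 left.
70 remain; put them into Finance second at 10.
Total = 21×30 + 20×80 + 13×120 + 11×60 + 10×70 = 5150.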